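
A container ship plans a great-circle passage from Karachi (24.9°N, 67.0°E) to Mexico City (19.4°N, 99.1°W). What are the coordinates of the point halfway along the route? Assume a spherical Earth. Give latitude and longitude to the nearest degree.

≈ 73°N, 25°W

Write both endpoints as unit vectors p₁, p₂ with components (cos φ cos λ, cos φ sin λ, sin φ).
The central angle between the endpoints is δ = arccos(p₁·p₂) ≈ 2.333 rad (133.7°).
Interpolate at f = 1/2 with slerp weights a = sin((1−f)δ)/sin δ ≈ 1.271, b = sin(fδ)/sin δ ≈ 1.271.
p = a·p₁ + b·p₂ ≈ (0.261, -0.123, 0.958); φ = arcsin(p_z) ≈ 73.25°, λ = atan2(p_y, p_x) ≈ -25.16°.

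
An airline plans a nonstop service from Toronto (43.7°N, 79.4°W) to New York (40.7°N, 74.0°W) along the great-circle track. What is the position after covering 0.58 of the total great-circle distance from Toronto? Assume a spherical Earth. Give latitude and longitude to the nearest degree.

From cos δ = sin φ₁ sin φ₂ + cos φ₁ cos φ₂ cos Δλ, the central angle is δ ≈ 0.087 rad (5.0°).
Interpolate at f = 0.58 with slerp weights a = sin((1−f)δ)/sin δ ≈ 0.420, b = sin(fδ)/sin δ ≈ 0.580.
p = a·p₁ + b·p₂ ≈ (0.177, -0.722, 0.669); φ = arcsin(p_z) ≈ 41.99°, λ = atan2(p_y, p_x) ≈ -76.21°.

≈ 42°N, 76°W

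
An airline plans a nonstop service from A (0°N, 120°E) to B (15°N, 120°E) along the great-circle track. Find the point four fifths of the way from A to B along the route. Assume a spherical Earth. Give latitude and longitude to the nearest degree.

≈ (12°N, 120°E)

Write both endpoints as unit vectors p₁, p₂ with components (cos φ cos λ, cos φ sin λ, sin φ).
The central angle between the endpoints is δ = arccos(p₁·p₂) ≈ 0.262 rad (15.0°).
Interpolate at f = 4/5 with slerp weights a = sin((1−f)δ)/sin δ ≈ 0.202, b = sin(fδ)/sin δ ≈ 0.803.
p = a·p₁ + b·p₂ ≈ (-0.489, 0.847, 0.208); φ = arcsin(p_z) ≈ 12.00°, λ = atan2(p_y, p_x) ≈ 120.00°.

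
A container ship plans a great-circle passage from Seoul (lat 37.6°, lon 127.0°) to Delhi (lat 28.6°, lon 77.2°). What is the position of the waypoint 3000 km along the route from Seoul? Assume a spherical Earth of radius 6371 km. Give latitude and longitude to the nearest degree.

≈ lat 34°, lon 94°

Convert each endpoint to a unit vector on the sphere (x = cos φ cos λ, y = cos φ sin λ, z = sin φ).
The central angle between the endpoints is δ = arccos(p₁·p₂) ≈ 0.736 rad (42.2°). The total great-circle distance is δ·R ≈ 0.736 × 6371 ≈ 4690 km, so the target fraction is f = 3000/4690 ≈ 0.640.
Interpolate at f ≈ 0.640 with slerp weights a = sin((1−f)δ)/sin δ ≈ 0.390, b = sin(fδ)/sin δ ≈ 0.676.
p = a·p₁ + b·p₂ ≈ (-0.055, 0.826, 0.562); φ = arcsin(p_z) ≈ 34.17°, λ = atan2(p_y, p_x) ≈ 93.79°.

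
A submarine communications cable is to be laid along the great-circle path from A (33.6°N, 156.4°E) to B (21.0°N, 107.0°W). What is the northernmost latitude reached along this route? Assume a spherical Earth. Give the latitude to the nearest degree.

≈ 39°N

The great circle lies in the plane with unit normal n̂ = (p₁ × p₂)/|p₁ × p₂|.
Here n̂_z ≈ +0.777; the vertex latitude is φ_max = arccos|n̂_z| ≈ 39.0°.
Check via Clairaut: cos φ_max = |cos φ₁| · sin C = cos(33.6°)·sin(68.9°) ≈ 0.777, again giving ≈ 39.0°.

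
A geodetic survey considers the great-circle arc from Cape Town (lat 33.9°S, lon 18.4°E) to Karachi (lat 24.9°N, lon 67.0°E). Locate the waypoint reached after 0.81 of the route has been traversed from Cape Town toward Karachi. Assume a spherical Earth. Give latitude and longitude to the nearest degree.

≈ lat 14°N, lon 58°E

From cos δ = sin φ₁ sin φ₂ + cos φ₁ cos φ₂ cos Δλ, the central angle is δ ≈ 1.305 rad (74.7°).
Interpolate at f = 0.81 with slerp weights a = sin((1−f)δ)/sin δ ≈ 0.254, b = sin(fδ)/sin δ ≈ 0.903.
p = a·p₁ + b·p₂ ≈ (0.520, 0.820, 0.238); φ = arcsin(p_z) ≈ 13.78°, λ = atan2(p_y, p_x) ≈ 57.62°.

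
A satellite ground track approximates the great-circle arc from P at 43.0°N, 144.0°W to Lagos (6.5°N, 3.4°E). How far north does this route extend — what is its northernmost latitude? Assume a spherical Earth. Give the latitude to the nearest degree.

The great circle lies in the plane with unit normal n̂ = (p₁ × p₂)/|p₁ × p₂|.
Here n̂_z ≈ +0.463; the vertex latitude is φ_max = arccos|n̂_z| ≈ 62.4°.

≈ 62°N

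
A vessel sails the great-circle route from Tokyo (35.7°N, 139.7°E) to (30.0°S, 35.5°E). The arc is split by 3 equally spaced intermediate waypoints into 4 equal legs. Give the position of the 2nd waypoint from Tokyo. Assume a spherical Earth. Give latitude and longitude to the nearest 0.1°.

≈ (4.6°N, 85.2°E)

Convert each endpoint to a unit vector on the sphere (x = cos φ cos λ, y = cos φ sin λ, z = sin φ).
The central angle between the endpoints is δ = arccos(p₁·p₂) ≈ 2.054 rad (117.7°).
Interpolate at f = 2/4 with slerp weights a = sin((1−f)δ)/sin δ ≈ 0.966, b = sin(fδ)/sin δ ≈ 0.966.
p = a·p₁ + b·p₂ ≈ (0.083, 0.993, 0.081); φ = arcsin(p_z) ≈ 4.63°, λ = atan2(p_y, p_x) ≈ 85.24°.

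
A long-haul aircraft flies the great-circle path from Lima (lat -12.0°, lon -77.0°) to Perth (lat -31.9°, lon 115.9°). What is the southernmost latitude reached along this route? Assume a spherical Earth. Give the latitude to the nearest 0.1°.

The great circle lies in the plane with unit normal n̂ = (p₁ × p₂)/|p₁ × p₂|.
Here n̂_z ≈ -0.259; the vertex latitude is φ_max = arccos|n̂_z| ≈ 75.0°.
Check via Clairaut: cos φ_max = |cos φ₁| · sin C = cos(12.0°)·sin(164.6°) ≈ 0.259, again giving ≈ 75.0°.

≈ -75.0°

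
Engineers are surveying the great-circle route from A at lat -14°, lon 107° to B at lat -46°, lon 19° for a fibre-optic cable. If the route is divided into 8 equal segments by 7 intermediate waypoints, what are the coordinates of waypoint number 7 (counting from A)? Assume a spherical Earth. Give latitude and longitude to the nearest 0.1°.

≈ lat -46.6°, lon 33.2°

Write both endpoints as unit vectors p₁, p₂ with components (cos φ cos λ, cos φ sin λ, sin φ).
The central angle between the endpoints is δ = arccos(p₁·p₂) ≈ 1.372 rad (78.6°).
Interpolate at f = 7/8 with slerp weights a = sin((1−f)δ)/sin δ ≈ 0.174, b = sin(fδ)/sin δ ≈ 0.951.
p = a·p₁ + b·p₂ ≈ (0.575, 0.377, -0.726); φ = arcsin(p_z) ≈ -46.57°, λ = atan2(p_y, p_x) ≈ 33.21°.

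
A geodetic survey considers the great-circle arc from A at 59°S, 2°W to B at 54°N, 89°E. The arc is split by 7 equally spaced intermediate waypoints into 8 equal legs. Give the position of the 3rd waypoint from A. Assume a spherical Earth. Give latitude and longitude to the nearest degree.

The haversine formula gives a central angle δ ≈ 2.344 rad (134.3°) between the endpoints.
Interpolate at f = 3/8 with slerp weights a = sin((1−f)δ)/sin δ ≈ 1.390, b = sin(fδ)/sin δ ≈ 1.077.
p = a·p₁ + b·p₂ ≈ (0.727, 0.608, -0.321); φ = arcsin(p_z) ≈ -18.69°, λ = atan2(p_y, p_x) ≈ 39.91°.

≈ 19°S, 40°E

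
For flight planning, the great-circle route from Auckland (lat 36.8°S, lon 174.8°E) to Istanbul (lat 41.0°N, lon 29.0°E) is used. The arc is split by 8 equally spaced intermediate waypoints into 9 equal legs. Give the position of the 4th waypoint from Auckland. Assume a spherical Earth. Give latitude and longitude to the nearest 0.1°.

≈ lat 1.5°N, lon 113.9°E

Convert each endpoint to a unit vector on the sphere (x = cos φ cos λ, y = cos φ sin λ, z = sin φ).
The central angle between the endpoints is δ = arccos(p₁·p₂) ≈ 2.674 rad (153.2°).
Interpolate at f = 4/9 with slerp weights a = sin((1−f)δ)/sin δ ≈ 2.212, b = sin(fδ)/sin δ ≈ 2.060.
p = a·p₁ + b·p₂ ≈ (-0.404, 0.914, 0.026); φ = arcsin(p_z) ≈ 1.51°, λ = atan2(p_y, p_x) ≈ 113.85°.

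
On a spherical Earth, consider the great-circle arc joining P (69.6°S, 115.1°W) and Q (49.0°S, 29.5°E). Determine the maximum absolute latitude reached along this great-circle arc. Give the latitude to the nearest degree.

The great circle lies in the plane with unit normal n̂ = (p₁ × p₂)/|p₁ × p₂|.
Here n̂_z ≈ +0.155; the vertex latitude is φ_max = arccos|n̂_z| ≈ 81.1°.
Check via Clairaut: cos φ_max = |cos φ₁| · sin C = cos(69.6°)·sin(153.6°) ≈ 0.155, again giving ≈ 81.1°.

≈ 81°S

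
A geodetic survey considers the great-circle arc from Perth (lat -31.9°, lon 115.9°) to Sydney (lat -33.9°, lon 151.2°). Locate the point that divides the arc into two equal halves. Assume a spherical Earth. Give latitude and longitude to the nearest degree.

≈ lat -34°, lon 133°

Convert each endpoint to a unit vector on the sphere (x = cos φ cos λ, y = cos φ sin λ, z = sin φ).
The central angle between the endpoints is δ = arccos(p₁·p₂) ≈ 0.516 rad (29.6°).
Interpolate at f = 1/2 with slerp weights a = sin((1−f)δ)/sin δ ≈ 0.517, b = sin(fδ)/sin δ ≈ 0.517.
p = a·p₁ + b·p₂ ≈ (-0.568, 0.602, -0.562); φ = arcsin(p_z) ≈ -34.17°, λ = atan2(p_y, p_x) ≈ 133.34°.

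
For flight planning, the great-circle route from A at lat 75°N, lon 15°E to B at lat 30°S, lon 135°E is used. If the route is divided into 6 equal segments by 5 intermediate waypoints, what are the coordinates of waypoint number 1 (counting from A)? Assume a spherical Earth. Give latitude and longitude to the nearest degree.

Convert each endpoint to a unit vector on the sphere (x = cos φ cos λ, y = cos φ sin λ, z = sin φ).
The central angle between the endpoints is δ = arccos(p₁·p₂) ≈ 2.208 rad (126.5°).
Interpolate at f = 1/6 with slerp weights a = sin((1−f)δ)/sin δ ≈ 1.199, b = sin(fδ)/sin δ ≈ 0.448.
p = a·p₁ + b·p₂ ≈ (0.026, 0.354, 0.935); φ = arcsin(p_z) ≈ 69.18°, λ = atan2(p_y, p_x) ≈ 85.85°.

≈ lat 69°N, lon 86°E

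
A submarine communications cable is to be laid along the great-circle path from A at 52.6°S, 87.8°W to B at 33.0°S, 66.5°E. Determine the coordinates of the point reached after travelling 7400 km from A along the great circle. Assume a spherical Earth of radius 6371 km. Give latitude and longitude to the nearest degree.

≈ 57°S, 55°E

The haversine formula gives a central angle δ ≈ 1.597 rad (91.5°) between the endpoints. The total great-circle distance is δ·R ≈ 1.597 × 6371 ≈ 10175 km, so the target fraction is f = 7400/10175 ≈ 0.727.
Interpolate at f ≈ 0.727 with slerp weights a = sin((1−f)δ)/sin δ ≈ 0.422, b = sin(fδ)/sin δ ≈ 0.918.
p = a·p₁ + b·p₂ ≈ (0.317, 0.450, -0.835); φ = arcsin(p_z) ≈ -56.63°, λ = atan2(p_y, p_x) ≈ 54.84°.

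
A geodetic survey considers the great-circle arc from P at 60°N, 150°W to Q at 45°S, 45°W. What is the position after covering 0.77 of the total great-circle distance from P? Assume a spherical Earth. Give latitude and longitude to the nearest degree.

Convert each endpoint to a unit vector on the sphere (x = cos φ cos λ, y = cos φ sin λ, z = sin φ).
The central angle between the endpoints is δ = arccos(p₁·p₂) ≈ 2.352 rad (134.7°).
Interpolate at f = 0.77 with slerp weights a = sin((1−f)δ)/sin δ ≈ 0.725, b = sin(fδ)/sin δ ≈ 1.367.
p = a·p₁ + b·p₂ ≈ (0.370, -0.865, -0.339); φ = arcsin(p_z) ≈ -19.83°, λ = atan2(p_y, p_x) ≈ -66.85°.

≈ 20°S, 67°W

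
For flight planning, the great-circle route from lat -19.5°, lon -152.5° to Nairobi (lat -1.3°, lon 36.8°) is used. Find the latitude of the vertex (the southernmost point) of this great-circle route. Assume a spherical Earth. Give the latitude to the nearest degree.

The great circle lies in the plane with unit normal n̂ = (p₁ × p₂)/|p₁ × p₂|.
Here n̂_z ≈ -0.394; the vertex latitude is φ_max = arccos|n̂_z| ≈ 66.8°.
Check via Clairaut: cos φ_max = |cos φ₁| · sin C = cos(19.5°)·sin(155.3°) ≈ 0.394, again giving ≈ 66.8°.

≈ -67°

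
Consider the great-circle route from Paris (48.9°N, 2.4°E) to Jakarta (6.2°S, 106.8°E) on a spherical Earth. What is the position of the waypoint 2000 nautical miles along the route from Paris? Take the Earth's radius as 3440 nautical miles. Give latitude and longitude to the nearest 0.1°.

≈ 42.3°N, 49.9°E

From cos δ = sin φ₁ sin φ₂ + cos φ₁ cos φ₂ cos Δλ, the central angle is δ ≈ 1.817 rad (104.1°). The total great-circle distance is δ·R ≈ 1.817 × 3440 ≈ 6251 nmi, so the target fraction is f = 2000/6251 ≈ 0.320.
Interpolate at f ≈ 0.320 with slerp weights a = sin((1−f)δ)/sin δ ≈ 0.974, b = sin(fδ)/sin δ ≈ 0.566.
p = a·p₁ + b·p₂ ≈ (0.477, 0.566, 0.673); φ = arcsin(p_z) ≈ 42.27°, λ = atan2(p_y, p_x) ≈ 49.87°.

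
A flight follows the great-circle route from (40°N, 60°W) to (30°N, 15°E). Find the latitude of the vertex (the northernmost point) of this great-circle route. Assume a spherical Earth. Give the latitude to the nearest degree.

≈ 43°N

The great circle lies in the plane with unit normal n̂ = (p₁ × p₂)/|p₁ × p₂|.
Here n̂_z ≈ +0.737; the vertex latitude is φ_max = arccos|n̂_z| ≈ 42.6°.
Check via Clairaut: cos φ_max = |cos φ₁| · sin C = cos(40.0°)·sin(74.1°) ≈ 0.737, again giving ≈ 42.6°.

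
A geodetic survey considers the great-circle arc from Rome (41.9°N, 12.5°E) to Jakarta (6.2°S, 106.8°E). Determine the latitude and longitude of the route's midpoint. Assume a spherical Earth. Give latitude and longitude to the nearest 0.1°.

Convert each endpoint to a unit vector on the sphere (x = cos φ cos λ, y = cos φ sin λ, z = sin φ).
The central angle between the endpoints is δ = arccos(p₁·p₂) ≈ 1.699 rad (97.3°).
Interpolate at f = 1/2 with slerp weights a = sin((1−f)δ)/sin δ ≈ 0.757, b = sin(fδ)/sin δ ≈ 0.757.
p = a·p₁ + b·p₂ ≈ (0.333, 0.842, 0.424); φ = arcsin(p_z) ≈ 25.08°, λ = atan2(p_y, p_x) ≈ 68.46°.

≈ 25.1°N, 68.5°E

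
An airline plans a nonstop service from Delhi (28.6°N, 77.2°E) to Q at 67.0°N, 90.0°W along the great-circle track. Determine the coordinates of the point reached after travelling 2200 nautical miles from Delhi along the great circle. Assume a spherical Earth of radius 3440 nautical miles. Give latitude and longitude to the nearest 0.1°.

≈ 65.0°N, 70.1°E

The haversine formula gives a central angle δ ≈ 1.464 rad (83.9°) between the endpoints. The total great-circle distance is δ·R ≈ 1.464 × 3440 ≈ 5038 nmi, so the target fraction is f = 2200/5038 ≈ 0.437.
Interpolate at f ≈ 0.437 with slerp weights a = sin((1−f)δ)/sin δ ≈ 0.739, b = sin(fδ)/sin δ ≈ 0.600.
p = a·p₁ + b·p₂ ≈ (0.144, 0.398, 0.906); φ = arcsin(p_z) ≈ 64.97°, λ = atan2(p_y, p_x) ≈ 70.15°.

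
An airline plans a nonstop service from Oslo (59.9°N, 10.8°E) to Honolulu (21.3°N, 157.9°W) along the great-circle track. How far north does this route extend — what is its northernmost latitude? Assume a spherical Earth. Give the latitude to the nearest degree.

The great circle lies in the plane with unit normal n̂ = (p₁ × p₂)/|p₁ × p₂|.
Here n̂_z ≈ -0.093; the vertex latitude is φ_max = arccos|n̂_z| ≈ 84.7°.
Check via Clairaut: cos φ_max = |cos φ₁| · sin C = cos(59.9°)·sin(10.6°) ≈ 0.093, again giving ≈ 84.7°.

≈ 85°N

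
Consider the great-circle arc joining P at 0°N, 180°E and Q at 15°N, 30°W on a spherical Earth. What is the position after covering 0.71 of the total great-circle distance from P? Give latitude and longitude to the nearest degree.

≈ 27°N, 74°W

From cos δ = sin φ₁ sin φ₂ + cos φ₁ cos φ₂ cos Δλ, the central angle is δ ≈ 2.562 rad (146.8°).
Interpolate at f = 0.71 with slerp weights a = sin((1−f)δ)/sin δ ≈ 1.234, b = sin(fδ)/sin δ ≈ 1.769.
p = a·p₁ + b·p₂ ≈ (0.245, -0.854, 0.458); φ = arcsin(p_z) ≈ 27.25°, λ = atan2(p_y, p_x) ≈ -73.97°.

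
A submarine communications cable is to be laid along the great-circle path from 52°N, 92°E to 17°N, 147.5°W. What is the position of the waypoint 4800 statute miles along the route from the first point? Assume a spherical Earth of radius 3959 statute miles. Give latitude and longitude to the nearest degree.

The haversine formula gives a central angle δ ≈ 1.639 rad (93.9°) between the endpoints. The total great-circle distance is δ·R ≈ 1.639 × 3959 ≈ 6490 mi, so the target fraction is f = 4800/6490 ≈ 0.740.
Interpolate at f ≈ 0.740 with slerp weights a = sin((1−f)δ)/sin δ ≈ 0.415, b = sin(fδ)/sin δ ≈ 0.939.
p = a·p₁ + b·p₂ ≈ (-0.766, -0.227, 0.601); φ = arcsin(p_z) ≈ 36.97°, λ = atan2(p_y, p_x) ≈ -163.49°.

≈ 37°N, 163°W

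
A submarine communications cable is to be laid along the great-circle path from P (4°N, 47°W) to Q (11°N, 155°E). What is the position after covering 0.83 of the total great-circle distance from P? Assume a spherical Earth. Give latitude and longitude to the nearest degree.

≈ (24°N, 179°E)

Write both endpoints as unit vectors p₁, p₂ with components (cos φ cos λ, cos φ sin λ, sin φ).
The central angle between the endpoints is δ = arccos(p₁·p₂) ≈ 2.678 rad (153.5°).
Interpolate at f = 0.83 with slerp weights a = sin((1−f)δ)/sin δ ≈ 0.984, b = sin(fδ)/sin δ ≈ 1.779.
p = a·p₁ + b·p₂ ≈ (-0.913, 0.020, 0.408); φ = arcsin(p_z) ≈ 24.08°, λ = atan2(p_y, p_x) ≈ 178.76°.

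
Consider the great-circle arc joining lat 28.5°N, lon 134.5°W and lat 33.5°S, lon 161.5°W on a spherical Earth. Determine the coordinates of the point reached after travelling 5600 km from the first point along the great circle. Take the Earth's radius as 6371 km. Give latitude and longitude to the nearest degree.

≈ lat 18°S, lon 154°W

Write both endpoints as unit vectors p₁, p₂ with components (cos φ cos λ, cos φ sin λ, sin φ).
The central angle between the endpoints is δ = arccos(p₁·p₂) ≈ 1.171 rad (67.1°). The total great-circle distance is δ·R ≈ 1.171 × 6371 ≈ 7458 km, so the target fraction is f = 5600/7458 ≈ 0.751.
Interpolate at f ≈ 0.751 with slerp weights a = sin((1−f)δ)/sin δ ≈ 0.312, b = sin(fδ)/sin δ ≈ 0.836.
p = a·p₁ + b·p₂ ≈ (-0.854, -0.417, -0.313); φ = arcsin(p_z) ≈ -18.21°, λ = atan2(p_y, p_x) ≈ -153.97°.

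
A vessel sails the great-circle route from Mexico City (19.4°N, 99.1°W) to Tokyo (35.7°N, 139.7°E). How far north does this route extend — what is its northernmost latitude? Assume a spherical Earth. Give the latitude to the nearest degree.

The great circle lies in the plane with unit normal n̂ = (p₁ × p₂)/|p₁ × p₂|.
Here n̂_z ≈ -0.669; the vertex latitude is φ_max = arccos|n̂_z| ≈ 48.0°.
Check via Clairaut: cos φ_max = |cos φ₁| · sin C = cos(19.4°)·sin(45.2°) ≈ 0.669, again giving ≈ 48.0°.

≈ 48°N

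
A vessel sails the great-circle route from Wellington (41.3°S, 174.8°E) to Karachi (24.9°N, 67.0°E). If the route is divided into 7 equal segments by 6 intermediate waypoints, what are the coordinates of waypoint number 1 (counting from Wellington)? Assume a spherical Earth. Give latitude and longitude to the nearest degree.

Write both endpoints as unit vectors p₁, p₂ with components (cos φ cos λ, cos φ sin λ, sin φ).
The central angle between the endpoints is δ = arccos(p₁·p₂) ≈ 2.079 rad (119.1°).
Interpolate at f = 1/7 with slerp weights a = sin((1−f)δ)/sin δ ≈ 1.119, b = sin(fδ)/sin δ ≈ 0.335.
p = a·p₁ + b·p₂ ≈ (-0.719, 0.356, -0.598); φ = arcsin(p_z) ≈ -36.70°, λ = atan2(p_y, p_x) ≈ 153.66°.

≈ 37°S, 154°E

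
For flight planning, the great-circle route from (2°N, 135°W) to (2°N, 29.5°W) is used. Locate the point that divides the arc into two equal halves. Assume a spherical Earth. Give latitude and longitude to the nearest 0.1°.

≈ (3.3°N, 82.2°W)

Write both endpoints as unit vectors p₁, p₂ with components (cos φ cos λ, cos φ sin λ, sin φ).
The central angle between the endpoints is δ = arccos(p₁·p₂) ≈ 1.840 rad (105.4°).
Interpolate at f = 1/2 with slerp weights a = sin((1−f)δ)/sin δ ≈ 0.825, b = sin(fδ)/sin δ ≈ 0.825.
p = a·p₁ + b·p₂ ≈ (0.135, -0.989, 0.058); φ = arcsin(p_z) ≈ 3.30°, λ = atan2(p_y, p_x) ≈ -82.25°.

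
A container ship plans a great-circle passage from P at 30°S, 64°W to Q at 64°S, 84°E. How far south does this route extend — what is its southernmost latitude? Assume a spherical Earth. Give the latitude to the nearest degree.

The great circle lies in the plane with unit normal n̂ = (p₁ × p₂)/|p₁ × p₂|.
Here n̂_z ≈ +0.203; the vertex latitude is φ_max = arccos|n̂_z| ≈ 78.3°.

≈ 78°S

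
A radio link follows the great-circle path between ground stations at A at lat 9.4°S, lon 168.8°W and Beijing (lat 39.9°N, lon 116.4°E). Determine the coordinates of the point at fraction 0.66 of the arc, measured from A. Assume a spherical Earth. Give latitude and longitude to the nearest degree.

≈ lat 27°N, lon 148°E

Write both endpoints as unit vectors p₁, p₂ with components (cos φ cos λ, cos φ sin λ, sin φ).
The central angle between the endpoints is δ = arccos(p₁·p₂) ≈ 1.477 rad (84.6°).
Interpolate at f = 0.66 with slerp weights a = sin((1−f)δ)/sin δ ≈ 0.483, b = sin(fδ)/sin δ ≈ 0.831.
p = a·p₁ + b·p₂ ≈ (-0.751, 0.479, 0.454); φ = arcsin(p_z) ≈ 27.02°, λ = atan2(p_y, p_x) ≈ 147.51°.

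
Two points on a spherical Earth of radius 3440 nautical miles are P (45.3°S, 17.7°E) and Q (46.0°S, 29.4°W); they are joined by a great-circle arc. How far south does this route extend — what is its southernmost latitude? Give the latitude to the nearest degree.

The great circle lies in the plane with unit normal n̂ = (p₁ × p₂)/|p₁ × p₂|.
Here n̂_z ≈ -0.667; the vertex latitude is φ_max = arccos|n̂_z| ≈ 48.1°.

≈ 48°S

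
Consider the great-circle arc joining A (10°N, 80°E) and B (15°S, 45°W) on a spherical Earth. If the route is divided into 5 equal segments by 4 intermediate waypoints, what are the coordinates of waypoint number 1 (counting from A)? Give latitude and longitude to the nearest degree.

Convert each endpoint to a unit vector on the sphere (x = cos φ cos λ, y = cos φ sin λ, z = sin φ).
The central angle between the endpoints is δ = arccos(p₁·p₂) ≈ 2.203 rad (126.2°).
Interpolate at f = 1/5 with slerp weights a = sin((1−f)δ)/sin δ ≈ 1.217, b = sin(fδ)/sin δ ≈ 0.528.
p = a·p₁ + b·p₂ ≈ (0.569, 0.819, 0.075); φ = arcsin(p_z) ≈ 4.27°, λ = atan2(p_y, p_x) ≈ 55.21°.

≈ (4°N, 55°E)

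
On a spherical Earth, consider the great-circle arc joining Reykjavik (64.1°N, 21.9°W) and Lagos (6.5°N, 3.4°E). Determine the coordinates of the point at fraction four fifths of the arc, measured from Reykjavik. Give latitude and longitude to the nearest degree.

≈ (18°N, 1°E)

The haversine formula gives a central angle δ ≈ 1.054 rad (60.4°) between the endpoints.
Interpolate at f = 4/5 with slerp weights a = sin((1−f)δ)/sin δ ≈ 0.241, b = sin(fδ)/sin δ ≈ 0.859.
p = a·p₁ + b·p₂ ≈ (0.949, 0.011, 0.314); φ = arcsin(p_z) ≈ 18.28°, λ = atan2(p_y, p_x) ≈ 0.69°.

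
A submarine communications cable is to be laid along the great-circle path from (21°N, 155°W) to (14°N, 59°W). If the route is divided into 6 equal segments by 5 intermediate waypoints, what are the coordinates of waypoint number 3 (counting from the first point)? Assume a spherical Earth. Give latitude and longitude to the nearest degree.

≈ (25°N, 106°W)

From cos δ = sin φ₁ sin φ₂ + cos φ₁ cos φ₂ cos Δλ, the central angle is δ ≈ 1.579 rad (90.5°).
Interpolate at f = 3/6 with slerp weights a = sin((1−f)δ)/sin δ ≈ 0.710, b = sin(fδ)/sin δ ≈ 0.710.
p = a·p₁ + b·p₂ ≈ (-0.246, -0.871, 0.426); φ = arcsin(p_z) ≈ 25.23°, λ = atan2(p_y, p_x) ≈ -105.77°.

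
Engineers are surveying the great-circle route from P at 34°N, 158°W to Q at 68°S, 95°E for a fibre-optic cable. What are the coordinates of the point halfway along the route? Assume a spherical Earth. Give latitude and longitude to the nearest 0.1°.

Convert each endpoint to a unit vector on the sphere (x = cos φ cos λ, y = cos φ sin λ, z = sin φ).
The central angle between the endpoints is δ = arccos(p₁·p₂) ≈ 2.226 rad (127.5°).
Interpolate at f = 1/2 with slerp weights a = sin((1−f)δ)/sin δ ≈ 1.131, b = sin(fδ)/sin δ ≈ 1.131.
p = a·p₁ + b·p₂ ≈ (-0.906, 0.071, -0.416); φ = arcsin(p_z) ≈ -24.60°, λ = atan2(p_y, p_x) ≈ 175.53°.

≈ 24.6°S, 175.5°E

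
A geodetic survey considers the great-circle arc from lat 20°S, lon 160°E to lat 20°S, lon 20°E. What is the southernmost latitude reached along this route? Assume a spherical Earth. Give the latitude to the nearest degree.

≈ 47°S

The great circle lies in the plane with unit normal n̂ = (p₁ × p₂)/|p₁ × p₂|.
Here n̂_z ≈ -0.685; the vertex latitude is φ_max = arccos|n̂_z| ≈ 46.8°.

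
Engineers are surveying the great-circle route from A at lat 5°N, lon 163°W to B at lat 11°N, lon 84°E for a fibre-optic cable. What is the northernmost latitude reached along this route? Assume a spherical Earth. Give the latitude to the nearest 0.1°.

The great circle lies in the plane with unit normal n̂ = (p₁ × p₂)/|p₁ × p₂|.
Here n̂_z ≈ -0.967; the vertex latitude is φ_max = arccos|n̂_z| ≈ 14.7°.
Check via Clairaut: cos φ_max = |cos φ₁| · sin C = cos(5.0°)·sin(76.1°) ≈ 0.967, again giving ≈ 14.7°.

≈ 14.7°N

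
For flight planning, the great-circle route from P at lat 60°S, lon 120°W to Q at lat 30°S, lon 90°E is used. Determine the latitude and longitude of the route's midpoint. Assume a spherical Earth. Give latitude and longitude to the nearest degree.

≈ lat 70°S, lon 120°E

Write both endpoints as unit vectors p₁, p₂ with components (cos φ cos λ, cos φ sin λ, sin φ).
The central angle between the endpoints is δ = arccos(p₁·p₂) ≈ 1.513 rad (86.7°).
Interpolate at f = 1/2 with slerp weights a = sin((1−f)δ)/sin δ ≈ 0.687, b = sin(fδ)/sin δ ≈ 0.687.
p = a·p₁ + b·p₂ ≈ (-0.172, 0.298, -0.939); φ = arcsin(p_z) ≈ -69.90°, λ = atan2(p_y, p_x) ≈ 120.00°.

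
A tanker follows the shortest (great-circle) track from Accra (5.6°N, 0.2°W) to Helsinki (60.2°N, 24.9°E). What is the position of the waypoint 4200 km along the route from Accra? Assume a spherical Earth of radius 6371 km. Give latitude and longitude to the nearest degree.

≈ 42°N, 12°E

Write both endpoints as unit vectors p₁, p₂ with components (cos φ cos λ, cos φ sin λ, sin φ).
The central angle between the endpoints is δ = arccos(p₁·p₂) ≈ 1.009 rad (57.8°). The total great-circle distance is δ·R ≈ 1.009 × 6371 ≈ 6429 km, so the target fraction is f = 4200/6429 ≈ 0.653.
Interpolate at f ≈ 0.653 with slerp weights a = sin((1−f)δ)/sin δ ≈ 0.405, b = sin(fδ)/sin δ ≈ 0.724.
p = a·p₁ + b·p₂ ≈ (0.729, 0.150, 0.668); φ = arcsin(p_z) ≈ 41.88°, λ = atan2(p_y, p_x) ≈ 11.62°.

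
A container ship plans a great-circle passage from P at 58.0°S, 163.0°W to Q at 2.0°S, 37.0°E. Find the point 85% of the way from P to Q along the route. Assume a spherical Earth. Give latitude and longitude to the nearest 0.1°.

Convert each endpoint to a unit vector on the sphere (x = cos φ cos λ, y = cos φ sin λ, z = sin φ).
The central angle between the endpoints is δ = arccos(p₁·p₂) ≈ 2.058 rad (117.9°).
Interpolate at f = 0.85 with slerp weights a = sin((1−f)δ)/sin δ ≈ 0.344, b = sin(fδ)/sin δ ≈ 1.114.
p = a·p₁ + b·p₂ ≈ (0.715, 0.617, -0.330); φ = arcsin(p_z) ≈ -19.29°, λ = atan2(p_y, p_x) ≈ 40.79°.

≈ 19.3°S, 40.8°E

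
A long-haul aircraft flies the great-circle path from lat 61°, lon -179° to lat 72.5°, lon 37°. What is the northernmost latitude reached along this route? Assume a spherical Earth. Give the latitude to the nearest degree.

The great circle lies in the plane with unit normal n̂ = (p₁ × p₂)/|p₁ × p₂|.
Here n̂_z ≈ -0.123; the vertex latitude is φ_max = arccos|n̂_z| ≈ 82.9°.

≈ 83°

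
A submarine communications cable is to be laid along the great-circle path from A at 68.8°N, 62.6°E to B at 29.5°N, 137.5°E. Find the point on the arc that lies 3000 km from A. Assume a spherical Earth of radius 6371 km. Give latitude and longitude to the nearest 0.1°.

Convert each endpoint to a unit vector on the sphere (x = cos φ cos λ, y = cos φ sin λ, z = sin φ).
The central angle between the endpoints is δ = arccos(p₁·p₂) ≈ 0.999 rad (57.2°). The total great-circle distance is δ·R ≈ 0.999 × 6371 ≈ 6365 km, so the target fraction is f = 3000/6365 ≈ 0.471.
Interpolate at f ≈ 0.471 with slerp weights a = sin((1−f)δ)/sin δ ≈ 0.599, b = sin(fδ)/sin δ ≈ 0.539.
p = a·p₁ + b·p₂ ≈ (-0.246, 0.510, 0.824); φ = arcsin(p_z) ≈ 55.52°, λ = atan2(p_y, p_x) ≈ 115.81°.

≈ 55.5°N, 115.8°E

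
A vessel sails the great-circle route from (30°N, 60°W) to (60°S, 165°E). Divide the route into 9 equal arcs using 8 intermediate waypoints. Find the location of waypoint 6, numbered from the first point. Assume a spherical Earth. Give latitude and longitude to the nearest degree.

The haversine formula gives a central angle δ ≈ 2.403 rad (137.7°) between the endpoints.
Interpolate at f = 6/9 with slerp weights a = sin((1−f)δ)/sin δ ≈ 1.066, b = sin(fδ)/sin δ ≈ 1.484.
p = a·p₁ + b·p₂ ≈ (-0.255, -0.607, -0.752); φ = arcsin(p_z) ≈ -48.78°, λ = atan2(p_y, p_x) ≈ -112.78°.

≈ (49°S, 113°W)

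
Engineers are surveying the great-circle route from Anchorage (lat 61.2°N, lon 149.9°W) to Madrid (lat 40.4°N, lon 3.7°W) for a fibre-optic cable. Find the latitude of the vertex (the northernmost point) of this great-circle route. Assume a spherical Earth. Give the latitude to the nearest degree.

≈ 78°N

The great circle lies in the plane with unit normal n̂ = (p₁ × p₂)/|p₁ × p₂|.
Here n̂_z ≈ +0.212; the vertex latitude is φ_max = arccos|n̂_z| ≈ 77.8°.
Check via Clairaut: cos φ_max = |cos φ₁| · sin C = cos(61.2°)·sin(26.0°) ≈ 0.212, again giving ≈ 77.8°.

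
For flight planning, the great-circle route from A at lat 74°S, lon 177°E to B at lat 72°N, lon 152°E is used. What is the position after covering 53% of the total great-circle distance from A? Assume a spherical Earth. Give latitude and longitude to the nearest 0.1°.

Convert each endpoint to a unit vector on the sphere (x = cos φ cos λ, y = cos φ sin λ, z = sin φ).
The central angle between the endpoints is δ = arccos(p₁·p₂) ≈ 2.563 rad (146.8°).
Interpolate at f = 0.53 with slerp weights a = sin((1−f)δ)/sin δ ≈ 1.706, b = sin(fδ)/sin δ ≈ 1.786.
p = a·p₁ + b·p₂ ≈ (-0.957, 0.284, 0.059); φ = arcsin(p_z) ≈ 3.37°, λ = atan2(p_y, p_x) ≈ 163.48°.

≈ lat 3.4°N, lon 163.5°E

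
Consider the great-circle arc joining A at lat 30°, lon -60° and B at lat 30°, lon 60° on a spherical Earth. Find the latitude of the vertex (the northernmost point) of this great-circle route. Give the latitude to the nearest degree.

The great circle lies in the plane with unit normal n̂ = (p₁ × p₂)/|p₁ × p₂|.
Here n̂_z ≈ +0.655; the vertex latitude is φ_max = arccos|n̂_z| ≈ 49.1°.
Check via Clairaut: cos φ_max = |cos φ₁| · sin C = cos(30.0°)·sin(49.1°) ≈ 0.655, again giving ≈ 49.1°.

≈ 49°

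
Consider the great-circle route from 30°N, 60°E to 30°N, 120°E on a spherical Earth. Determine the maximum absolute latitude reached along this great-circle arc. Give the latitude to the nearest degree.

The great circle lies in the plane with unit normal n̂ = (p₁ × p₂)/|p₁ × p₂|.
Here n̂_z ≈ +0.832; the vertex latitude is φ_max = arccos|n̂_z| ≈ 33.7°.
Check via Clairaut: cos φ_max = |cos φ₁| · sin C = cos(30.0°)·sin(73.9°) ≈ 0.832, again giving ≈ 33.7°.

≈ 34°N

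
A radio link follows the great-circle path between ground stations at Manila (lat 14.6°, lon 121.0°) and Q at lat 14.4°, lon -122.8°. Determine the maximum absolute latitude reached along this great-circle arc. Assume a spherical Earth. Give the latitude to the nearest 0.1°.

The great circle lies in the plane with unit normal n̂ = (p₁ × p₂)/|p₁ × p₂|.
Here n̂_z ≈ +0.898; the vertex latitude is φ_max = arccos|n̂_z| ≈ 26.1°.
Check via Clairaut: cos φ_max = |cos φ₁| · sin C = cos(14.6°)·sin(68.2°) ≈ 0.898, again giving ≈ 26.1°.

≈ 26.1°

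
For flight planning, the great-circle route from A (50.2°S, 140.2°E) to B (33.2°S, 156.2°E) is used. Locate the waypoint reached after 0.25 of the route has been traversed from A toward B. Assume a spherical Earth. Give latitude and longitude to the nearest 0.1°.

≈ (46.2°S, 145.1°E)

The haversine formula gives a central angle δ ≈ 0.361 rad (20.7°) between the endpoints.
Interpolate at f = 0.25 with slerp weights a = sin((1−f)δ)/sin δ ≈ 0.757, b = sin(fδ)/sin δ ≈ 0.255.
p = a·p₁ + b·p₂ ≈ (-0.568, 0.396, -0.721); φ = arcsin(p_z) ≈ -46.18°, λ = atan2(p_y, p_x) ≈ 145.08°.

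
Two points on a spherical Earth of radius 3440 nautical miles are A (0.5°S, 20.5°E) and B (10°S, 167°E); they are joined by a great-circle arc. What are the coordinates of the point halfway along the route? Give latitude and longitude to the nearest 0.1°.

Convert each endpoint to a unit vector on the sphere (x = cos φ cos λ, y = cos φ sin λ, z = sin φ).
The central angle between the endpoints is δ = arccos(p₁·p₂) ≈ 2.532 rad (145.1°).
Interpolate at f = 1/2 with slerp weights a = sin((1−f)δ)/sin δ ≈ 1.665, b = sin(fδ)/sin δ ≈ 1.665.
p = a·p₁ + b·p₂ ≈ (-0.038, 0.952, -0.304); φ = arcsin(p_z) ≈ -17.68°, λ = atan2(p_y, p_x) ≈ 92.30°.

≈ (17.7°S, 92.3°E)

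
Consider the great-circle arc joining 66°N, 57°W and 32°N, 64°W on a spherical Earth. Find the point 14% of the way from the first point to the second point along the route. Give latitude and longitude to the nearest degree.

The haversine formula gives a central angle δ ≈ 0.598 rad (34.3°) between the endpoints.
Interpolate at f = 0.14 with slerp weights a = sin((1−f)δ)/sin δ ≈ 0.874, b = sin(fδ)/sin δ ≈ 0.149.
p = a·p₁ + b·p₂ ≈ (0.249, -0.411, 0.877); φ = arcsin(p_z) ≈ 61.27°, λ = atan2(p_y, p_x) ≈ -58.83°.

≈ 61°N, 59°W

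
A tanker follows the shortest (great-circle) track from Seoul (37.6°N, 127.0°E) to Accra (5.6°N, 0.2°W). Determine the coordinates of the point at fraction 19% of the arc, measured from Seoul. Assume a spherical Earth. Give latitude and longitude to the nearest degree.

≈ 45°N, 100°E

Convert each endpoint to a unit vector on the sphere (x = cos φ cos λ, y = cos φ sin λ, z = sin φ).
The central angle between the endpoints is δ = arccos(p₁·p₂) ≈ 2.001 rad (114.7°).
Interpolate at f = 0.19 with slerp weights a = sin((1−f)δ)/sin δ ≈ 1.099, b = sin(fδ)/sin δ ≈ 0.408.
p = a·p₁ + b·p₂ ≈ (-0.118, 0.694, 0.710); φ = arcsin(p_z) ≈ 45.26°, λ = atan2(p_y, p_x) ≈ 99.62°.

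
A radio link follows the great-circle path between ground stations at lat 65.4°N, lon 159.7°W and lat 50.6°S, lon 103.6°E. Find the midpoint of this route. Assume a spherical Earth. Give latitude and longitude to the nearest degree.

≈ lat 11°N, lon 139°E

Convert each endpoint to a unit vector on the sphere (x = cos φ cos λ, y = cos φ sin λ, z = sin φ).
The central angle between the endpoints is δ = arccos(p₁·p₂) ≈ 2.394 rad (137.2°).
Interpolate at f = 1/2 with slerp weights a = sin((1−f)δ)/sin δ ≈ 1.370, b = sin(fδ)/sin δ ≈ 1.370.
p = a·p₁ + b·p₂ ≈ (-0.739, 0.647, 0.187); φ = arcsin(p_z) ≈ 10.77°, λ = atan2(p_y, p_x) ≈ 138.80°.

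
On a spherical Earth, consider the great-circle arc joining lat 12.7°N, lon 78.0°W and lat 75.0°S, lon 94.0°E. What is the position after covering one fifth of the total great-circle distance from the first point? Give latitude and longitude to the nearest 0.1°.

The haversine formula gives a central angle δ ≈ 2.051 rad (117.5°) between the endpoints.
Interpolate at f = 1/5 with slerp weights a = sin((1−f)δ)/sin δ ≈ 1.125, b = sin(fδ)/sin δ ≈ 0.450.
p = a·p₁ + b·p₂ ≈ (0.220, -0.957, -0.187); φ = arcsin(p_z) ≈ -10.79°, λ = atan2(p_y, p_x) ≈ -77.05°.

≈ lat 10.8°S, lon 77.1°W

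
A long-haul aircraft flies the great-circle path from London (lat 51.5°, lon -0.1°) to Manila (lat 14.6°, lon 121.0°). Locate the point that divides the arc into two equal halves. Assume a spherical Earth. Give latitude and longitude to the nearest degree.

Write both endpoints as unit vectors p₁, p₂ with components (cos φ cos λ, cos φ sin λ, sin φ).
The central angle between the endpoints is δ = arccos(p₁·p₂) ≈ 1.685 rad (96.5°).
Interpolate at f = 1/2 with slerp weights a = sin((1−f)δ)/sin δ ≈ 0.751, b = sin(fδ)/sin δ ≈ 0.751.
p = a·p₁ + b·p₂ ≈ (0.093, 0.622, 0.777); φ = arcsin(p_z) ≈ 51.01°, λ = atan2(p_y, p_x) ≈ 81.48°.

≈ lat 51°, lon 81°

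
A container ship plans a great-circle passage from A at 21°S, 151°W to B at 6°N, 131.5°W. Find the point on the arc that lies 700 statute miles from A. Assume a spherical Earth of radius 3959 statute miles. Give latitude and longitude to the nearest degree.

Convert each endpoint to a unit vector on the sphere (x = cos φ cos λ, y = cos φ sin λ, z = sin φ).
The central angle between the endpoints is δ = arccos(p₁·p₂) ≈ 0.578 rad (33.1°). The total great-circle distance is δ·R ≈ 0.578 × 3959 ≈ 2287 mi, so the target fraction is f = 700/2287 ≈ 0.306.
Interpolate at f ≈ 0.306 with slerp weights a = sin((1−f)δ)/sin δ ≈ 0.715, b = sin(fδ)/sin δ ≈ 0.322.
p = a·p₁ + b·p₂ ≈ (-0.796, -0.563, -0.222); φ = arcsin(p_z) ≈ -12.85°, λ = atan2(p_y, p_x) ≈ -144.70°.

≈ 13°S, 145°W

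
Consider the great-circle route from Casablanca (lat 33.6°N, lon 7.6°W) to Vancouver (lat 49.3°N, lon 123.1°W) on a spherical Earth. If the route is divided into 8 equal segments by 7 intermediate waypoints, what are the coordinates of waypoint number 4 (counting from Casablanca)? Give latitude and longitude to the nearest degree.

Convert each endpoint to a unit vector on the sphere (x = cos φ cos λ, y = cos φ sin λ, z = sin φ).
The central angle between the endpoints is δ = arccos(p₁·p₂) ≈ 1.384 rad (79.3°).
Interpolate at f = 4/8 with slerp weights a = sin((1−f)δ)/sin δ ≈ 0.649, b = sin(fδ)/sin δ ≈ 0.649.
p = a·p₁ + b·p₂ ≈ (0.305, -0.426, 0.852); φ = arcsin(p_z) ≈ 58.39°, λ = atan2(p_y, p_x) ≈ -54.43°.

≈ lat 58°N, lon 54°W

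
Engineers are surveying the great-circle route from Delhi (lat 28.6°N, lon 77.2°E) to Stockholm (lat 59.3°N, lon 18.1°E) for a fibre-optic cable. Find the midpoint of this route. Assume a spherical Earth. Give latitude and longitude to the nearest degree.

≈ lat 48°N, lon 56°E

Write both endpoints as unit vectors p₁, p₂ with components (cos φ cos λ, cos φ sin λ, sin φ).
The central angle between the endpoints is δ = arccos(p₁·p₂) ≈ 0.874 rad (50.1°).
Interpolate at f = 1/2 with slerp weights a = sin((1−f)δ)/sin δ ≈ 0.552, b = sin(fδ)/sin δ ≈ 0.552.
p = a·p₁ + b·p₂ ≈ (0.375, 0.560, 0.739); φ = arcsin(p_z) ≈ 47.62°, λ = atan2(p_y, p_x) ≈ 56.18°.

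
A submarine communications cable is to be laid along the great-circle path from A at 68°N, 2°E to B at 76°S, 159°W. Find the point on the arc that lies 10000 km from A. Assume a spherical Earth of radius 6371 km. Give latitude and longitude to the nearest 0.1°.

The haversine formula gives a central angle δ ≈ 2.970 rad (170.2°) between the endpoints. The total great-circle distance is δ·R ≈ 2.970 × 6371 ≈ 18922 km, so the target fraction is f = 10000/18922 ≈ 0.528.
Interpolate at f ≈ 0.528 with slerp weights a = sin((1−f)δ)/sin δ ≈ 5.775, b = sin(fδ)/sin δ ≈ 5.860.
p = a·p₁ + b·p₂ ≈ (0.839, -0.433, -0.331); φ = arcsin(p_z) ≈ -19.34°, λ = atan2(p_y, p_x) ≈ -27.28°.

≈ 19.3°S, 27.3°W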